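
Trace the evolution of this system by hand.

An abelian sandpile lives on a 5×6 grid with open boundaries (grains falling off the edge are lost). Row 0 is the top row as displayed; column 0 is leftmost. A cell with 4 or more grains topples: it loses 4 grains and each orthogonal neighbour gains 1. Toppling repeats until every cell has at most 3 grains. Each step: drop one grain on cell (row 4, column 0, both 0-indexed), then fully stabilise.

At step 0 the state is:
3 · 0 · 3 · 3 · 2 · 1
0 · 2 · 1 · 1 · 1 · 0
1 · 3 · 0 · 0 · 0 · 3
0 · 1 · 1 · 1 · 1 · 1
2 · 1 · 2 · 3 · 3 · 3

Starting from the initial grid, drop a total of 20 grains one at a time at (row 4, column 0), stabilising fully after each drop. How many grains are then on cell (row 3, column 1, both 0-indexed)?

t=0: 3 · 0 · 3 · 3 · 2 · 1
0 · 2 · 1 · 1 · 1 · 0
1 · 3 · 0 · 0 · 0 · 3
0 · 1 · 1 · 1 · 1 · 1
2 · 1 · 2 · 3 · 3 · 3
t=1: 3 · 0 · 3 · 3 · 2 · 1
0 · 2 · 1 · 1 · 1 · 0
1 · 3 · 0 · 0 · 0 · 3
0 · 1 · 1 · 1 · 1 · 1
3 · 1 · 2 · 3 · 3 · 3
t=2: 3 · 0 · 3 · 3 · 2 · 1
0 · 2 · 1 · 1 · 1 · 0
1 · 3 · 0 · 0 · 0 · 3
1 · 1 · 1 · 1 · 1 · 1
0 · 2 · 2 · 3 · 3 · 3
t=3: 3 · 0 · 3 · 3 · 2 · 1
0 · 2 · 1 · 1 · 1 · 0
1 · 3 · 0 · 0 · 0 · 3
1 · 1 · 1 · 1 · 1 · 1
1 · 2 · 2 · 3 · 3 · 3
t=4: 3 · 0 · 3 · 3 · 2 · 1
0 · 2 · 1 · 1 · 1 · 0
1 · 3 · 0 · 0 · 0 · 3
1 · 1 · 1 · 1 · 1 · 1
2 · 2 · 2 · 3 · 3 · 3
t=5: 3 · 0 · 3 · 3 · 2 · 1
0 · 2 · 1 · 1 · 1 · 0
1 · 3 · 0 · 0 · 0 · 3
1 · 1 · 1 · 1 · 1 · 1
3 · 2 · 2 · 3 · 3 · 3
t=6: 3 · 0 · 3 · 3 · 2 · 1
0 · 2 · 1 · 1 · 1 · 0
1 · 3 · 0 · 0 · 0 · 3
2 · 1 · 1 · 1 · 1 · 1
0 · 3 · 2 · 3 · 3 · 3
t=7: 3 · 0 · 3 · 3 · 2 · 1
0 · 2 · 1 · 1 · 1 · 0
1 · 3 · 0 · 0 · 0 · 3
2 · 1 · 1 · 1 · 1 · 1
1 · 3 · 2 · 3 · 3 · 3
t=8: 3 · 0 · 3 · 3 · 2 · 1
0 · 2 · 1 · 1 · 1 · 0
1 · 3 · 0 · 0 · 0 · 3
2 · 1 · 1 · 1 · 1 · 1
2 · 3 · 2 · 3 · 3 · 3
t=9: 3 · 0 · 3 · 3 · 2 · 1
0 · 2 · 1 · 1 · 1 · 0
1 · 3 · 0 · 0 · 0 · 3
2 · 1 · 1 · 1 · 1 · 1
3 · 3 · 2 · 3 · 3 · 3
t=10: 3 · 0 · 3 · 3 · 2 · 1
0 · 2 · 1 · 1 · 1 · 0
1 · 3 · 0 · 0 · 0 · 3
3 · 2 · 1 · 1 · 1 · 1
1 · 0 · 3 · 3 · 3 · 3
t=11: 3 · 0 · 3 · 3 · 2 · 1
0 · 2 · 1 · 1 · 1 · 0
1 · 3 · 0 · 0 · 0 · 3
3 · 2 · 1 · 1 · 1 · 1
2 · 0 · 3 · 3 · 3 · 3
t=12: 3 · 0 · 3 · 3 · 2 · 1
0 · 2 · 1 · 1 · 1 · 0
1 · 3 · 0 · 0 · 0 · 3
3 · 2 · 1 · 1 · 1 · 1
3 · 0 · 3 · 3 · 3 · 3
t=13: 3 · 0 · 3 · 3 · 2 · 1
0 · 2 · 1 · 1 · 1 · 0
2 · 3 · 0 · 0 · 0 · 3
0 · 3 · 1 · 1 · 1 · 1
1 · 1 · 3 · 3 · 3 · 3
t=14: 3 · 0 · 3 · 3 · 2 · 1
0 · 2 · 1 · 1 · 1 · 0
2 · 3 · 0 · 0 · 0 · 3
0 · 3 · 1 · 1 · 1 · 1
2 · 1 · 3 · 3 · 3 · 3
t=15: 3 · 0 · 3 · 3 · 2 · 1
0 · 2 · 1 · 1 · 1 · 0
2 · 3 · 0 · 0 · 0 · 3
0 · 3 · 1 · 1 · 1 · 1
3 · 1 · 3 · 3 · 3 · 3
t=16: 3 · 0 · 3 · 3 · 2 · 1
0 · 2 · 1 · 1 · 1 · 0
2 · 3 · 0 · 0 · 0 · 3
1 · 3 · 1 · 1 · 1 · 1
0 · 2 · 3 · 3 · 3 · 3
t=17: 3 · 0 · 3 · 3 · 2 · 1
0 · 2 · 1 · 1 · 1 · 0
2 · 3 · 0 · 0 · 0 · 3
1 · 3 · 1 · 1 · 1 · 1
1 · 2 · 3 · 3 · 3 · 3
t=18: 3 · 0 · 3 · 3 · 2 · 1
0 · 2 · 1 · 1 · 1 · 0
2 · 3 · 0 · 0 · 0 · 3
1 · 3 · 1 · 1 · 1 · 1
2 · 2 · 3 · 3 · 3 · 3
t=19: 3 · 0 · 3 · 3 · 2 · 1
0 · 2 · 1 · 1 · 1 · 0
2 · 3 · 0 · 0 · 0 · 3
1 · 3 · 1 · 1 · 1 · 1
3 · 2 · 3 · 3 · 3 · 3
t=20: 3 · 0 · 3 · 3 · 2 · 1
0 · 2 · 1 · 1 · 1 · 0
2 · 3 · 0 · 0 · 0 · 3
2 · 3 · 1 · 1 · 1 · 1
0 · 3 · 3 · 3 · 3 · 3

3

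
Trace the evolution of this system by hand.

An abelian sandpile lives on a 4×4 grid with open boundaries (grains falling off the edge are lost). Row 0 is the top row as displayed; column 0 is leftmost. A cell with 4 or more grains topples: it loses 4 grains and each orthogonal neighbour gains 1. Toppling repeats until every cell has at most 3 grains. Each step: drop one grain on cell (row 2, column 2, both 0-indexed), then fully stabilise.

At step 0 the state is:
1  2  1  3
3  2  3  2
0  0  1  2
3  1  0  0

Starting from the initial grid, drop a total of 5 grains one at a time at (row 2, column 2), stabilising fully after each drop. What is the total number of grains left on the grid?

[0] 1  2  1  3
3  2  3  2
0  0  1  2
3  1  0  0
[1] 1  2  1  3
3  2  3  2
0  0  2  2
3  1  0  0
[2] 1  2  1  3
3  2  3  2
0  0  3  2
3  1  0  0
[3] 1  2  2  3
3  3  0  3
0  1  1  3
3  1  1  0
[4] 1  2  2  3
3  3  0  3
0  1  2  3
3  1  1  0
[5] 1  2  2  3
3  3  0  3
0  1  3  3
3  1  1  0

29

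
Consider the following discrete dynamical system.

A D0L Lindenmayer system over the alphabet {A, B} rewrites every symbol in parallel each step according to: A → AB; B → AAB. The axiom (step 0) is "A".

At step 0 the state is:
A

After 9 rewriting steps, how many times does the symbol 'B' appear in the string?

985

step 0: A
step 1: AB
step 2: ABAAB
step 3: ABAABABABAAB
step 4: ABAABABABAABABAABABAABABABAAB
step 5: ABAABABABAABABAABABAABABABAABABAABABABAABABAABABABAABABAABABAABABABAAB
step 6: ABAABABABAABABAABABAABABABAABABAABABABAABABAABABABAABABAAB…ABAABABAABABABAABABAABABABAABABAABABABAABABAABABAABABABAAB  (len 169)
step 7: ABAABABABAABABAABABAABABABAABABAABABABAABABAABABABAABABAAB…ABAABABAABABABAABABAABABABAABABAABABABAABABAABABAABABABAAB  (len 408)
step 8: ABAABABABAABABAABABAABABABAABABAABABABAABABAABABABAABABAAB…ABAABABAABABABAABABAABABABAABABAABABABAABABAABABAABABABAAB  (len 985)
step 9: ABAABABABAABABAABABAABABABAABABAABABABAABABAABABABAABABAAB…ABAABABAABABABAABABAABABABAABABAABABABAABABAABABAABABABAAB  (len 2378)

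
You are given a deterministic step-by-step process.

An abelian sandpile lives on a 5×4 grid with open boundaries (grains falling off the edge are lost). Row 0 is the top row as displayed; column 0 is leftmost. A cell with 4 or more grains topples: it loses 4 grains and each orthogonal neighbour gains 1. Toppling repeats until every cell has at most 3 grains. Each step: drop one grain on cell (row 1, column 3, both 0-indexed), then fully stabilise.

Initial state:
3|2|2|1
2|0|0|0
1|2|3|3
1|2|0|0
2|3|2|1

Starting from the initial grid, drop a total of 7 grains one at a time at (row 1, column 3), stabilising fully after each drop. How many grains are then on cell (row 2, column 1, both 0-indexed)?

3

step 0: 3|2|2|1
2|0|0|0
1|2|3|3
1|2|0|0
2|3|2|1
step 1: 3|2|2|1
2|0|0|1
1|2|3|3
1|2|0|0
2|3|2|1
step 2: 3|2|2|1
2|0|0|2
1|2|3|3
1|2|0|0
2|3|2|1
step 3: 3|2|2|1
2|0|0|3
1|2|3|3
1|2|0|0
2|3|2|1
step 4: 3|2|2|2
2|0|2|1
1|3|0|1
1|2|1|1
2|3|2|1
step 5: 3|2|2|2
2|0|2|2
1|3|0|1
1|2|1|1
2|3|2|1
step 6: 3|2|2|2
2|0|2|3
1|3|0|1
1|2|1|1
2|3|2|1
step 7: 3|2|2|3
2|0|3|0
1|3|0|2
1|2|1|1
2|3|2|1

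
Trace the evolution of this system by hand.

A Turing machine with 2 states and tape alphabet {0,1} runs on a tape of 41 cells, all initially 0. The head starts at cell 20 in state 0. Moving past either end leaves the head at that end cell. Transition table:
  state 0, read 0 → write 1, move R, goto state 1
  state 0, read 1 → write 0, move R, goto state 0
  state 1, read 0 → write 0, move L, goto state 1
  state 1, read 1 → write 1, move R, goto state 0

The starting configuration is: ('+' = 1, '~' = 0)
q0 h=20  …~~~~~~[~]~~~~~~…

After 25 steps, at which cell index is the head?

step 0: q0 h=20  …~~~~~~[~]~~~~~~…
step 1: q1 h=21  …~~~~~+[~]~~~~~~…
step 2: q1 h=20  …~~~~~~[+]~~~~~~…
step 3: q0 h=21  …~~~~~+[~]~~~~~~…
step 4: q1 h=22  …~~~~++[~]~~~~~~…
step 5: q1 h=21  …~~~~~+[+]~~~~~~…
step 6: q0 h=22  …~~~~++[~]~~~~~~…
step 7: q1 h=23  …~~~+++[~]~~~~~~…
step 8: q1 h=22  …~~~~++[+]~~~~~~…
step 9: q0 h=23  …~~~+++[~]~~~~~~…
step 10: q1 h=24  …~~++++[~]~~~~~~…
step 11: q1 h=23  …~~~+++[+]~~~~~~…
step 12: q0 h=24  …~~++++[~]~~~~~~…
step 13: q1 h=25  …~+++++[~]~~~~~~…
step 14: q1 h=24  …~~++++[+]~~~~~~…
step 15: q0 h=25  …~+++++[~]~~~~~~…
step 16: q1 h=26  …++++++[~]~~~~~~…
step 17: q1 h=25  …~+++++[+]~~~~~~…
step 18: q0 h=26  …++++++[~]~~~~~~…
step 19: q1 h=27  …++++++[~]~~~~~~…
step 20: q1 h=26  …++++++[+]~~~~~~…
step 21: q0 h=27  …++++++[~]~~~~~~…
step 22: q1 h=28  …++++++[~]~~~~~~…
step 23: q1 h=27  …++++++[+]~~~~~~…
step 24: q0 h=28  …++++++[~]~~~~~~…
step 25: q1 h=29  …++++++[~]~~~~~~…

29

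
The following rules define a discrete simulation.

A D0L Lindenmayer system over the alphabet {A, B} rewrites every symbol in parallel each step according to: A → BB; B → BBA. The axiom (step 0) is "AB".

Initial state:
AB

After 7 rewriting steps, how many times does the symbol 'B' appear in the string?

1552

0) AB
1) BBBBA
2) BBABBABBABBABB
3) BBABBABBBBABBABBBBABBABBBBABBABBBBABBA
4) BBABBABBBBABBABBBBABBABBABBABBBBABBABBBBABBABBABBABBBBABBABBBBABBABBABBABBBBABBABBBBABBABBABBABBBBABBABB
5) BBABBABBBBABBABBBBABBABBABBABBBBABBABBBBABBABBABBABBBBABBA…ABBABBBBABBABBBBABBABBBBABBABBBBABBABBABBABBBBABBABBBBABBA  (len 284)
6) BBABBABBBBABBABBBBABBABBABBABBBBABBABBBBABBABBABBABBBBABBA…ABBABBBBABBABBBBABBABBABBABBBBABBABBBBABBABBABBABBBBABBABB  (len 776)
7) BBABBABBBBABBABBBBABBABBABBABBBBABBABBBBABBABBABBABBBBABBA…ABBABBBBABBABBBBABBABBBBABBABBBBABBABBABBABBBBABBABBBBABBA  (len 2120)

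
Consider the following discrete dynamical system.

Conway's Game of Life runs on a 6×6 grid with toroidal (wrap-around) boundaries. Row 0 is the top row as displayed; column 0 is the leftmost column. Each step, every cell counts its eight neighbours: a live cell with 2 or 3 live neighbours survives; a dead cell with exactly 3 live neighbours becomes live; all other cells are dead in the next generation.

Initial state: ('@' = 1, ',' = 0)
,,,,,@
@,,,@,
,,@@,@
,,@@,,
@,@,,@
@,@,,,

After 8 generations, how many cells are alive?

t=0: ,,,,,@
@,,,@,
,,@@,@
,,@@,,
@,@,,@
@,@,,,
t=1: @@,,,@
@,,@@,
,@@,,@
@,,,,@
@,@,,@
@,,,,,
t=2: ,@,,@,
,,,@@,
,@@@,,
,,@,@,
,,,,,,
,,,,,,
t=3: ,,,@@,
,@,,@,
,@,,,,
,@@,,,
,,,,,,
,,,,,,
t=4: ,,,@@,
,,@@@,
@@,,,,
,@@,,,
,,,,,,
,,,,,,
t=5: ,,@,@,
,@@,@@
@,,,,,
@@@,,,
,,,,,,
,,,,,,
t=6: ,@@,@@
@@@,@@
,,,@,,
@@,,,,
,@,,,,
,,,,,,
t=7: ,,@,@,
,,,,,,
,,,@@,
@@@,,,
@@,,,,
@@@,,,
t=8: ,,@@,,
,,,,@,
,@@@,,
@,@@,@
,,,,,@
@,@@,@

15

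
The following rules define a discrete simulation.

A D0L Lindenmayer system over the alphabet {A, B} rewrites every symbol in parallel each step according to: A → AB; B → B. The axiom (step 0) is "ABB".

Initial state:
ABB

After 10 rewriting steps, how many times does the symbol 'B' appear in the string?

12

0) ABB
1) ABBB
2) ABBBB
3) ABBBBB
4) ABBBBBB
5) ABBBBBBB
6) ABBBBBBBB
7) ABBBBBBBBB
8) ABBBBBBBBBB
9) ABBBBBBBBBBB
10) ABBBBBBBBBBBB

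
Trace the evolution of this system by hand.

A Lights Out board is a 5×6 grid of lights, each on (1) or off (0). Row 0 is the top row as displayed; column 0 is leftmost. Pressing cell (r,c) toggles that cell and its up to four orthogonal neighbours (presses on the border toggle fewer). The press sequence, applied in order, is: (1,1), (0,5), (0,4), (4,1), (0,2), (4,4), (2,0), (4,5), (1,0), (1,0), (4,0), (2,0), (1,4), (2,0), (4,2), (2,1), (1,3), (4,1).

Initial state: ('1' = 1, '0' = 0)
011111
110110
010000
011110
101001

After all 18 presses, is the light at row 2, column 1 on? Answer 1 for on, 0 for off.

k=0  011111
110110
010000
011110
101001
k=1  001111
001110
000000
011110
101001
k=2  001100
001111
000000
011110
101001
k=3  001011
001101
000000
011110
101001
k=4  001011
001101
000000
001110
010001
k=5  010111
000101
000000
001110
010001
k=6  010111
000101
000000
001100
010110
k=7  010111
100101
110000
101100
010110
k=8  010111
100101
110000
101101
010101
k=9  110111
010101
010000
101101
010101
k=10  010111
100101
110000
101101
010101
k=11  010111
100101
110000
001101
100101
k=12  010111
000101
000000
101101
100101
k=13  010101
000010
000010
101101
100101
k=14  010101
100010
110010
001101
100101
k=15  010101
100010
110010
000101
111001
k=16  010101
110010
001010
010101
111001
k=17  010001
111100
001110
010101
111001
k=18  010001
111100
001110
000101
000001

0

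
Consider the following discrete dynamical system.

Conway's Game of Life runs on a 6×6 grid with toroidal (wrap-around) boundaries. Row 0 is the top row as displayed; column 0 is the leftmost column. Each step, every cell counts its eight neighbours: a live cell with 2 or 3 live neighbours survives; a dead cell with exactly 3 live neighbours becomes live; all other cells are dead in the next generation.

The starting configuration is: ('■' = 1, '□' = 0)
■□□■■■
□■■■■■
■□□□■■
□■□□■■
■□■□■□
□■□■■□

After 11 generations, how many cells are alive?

k=0  ■□□■■■
□■■■■■
■□□□■■
□■□□■■
■□■□■□
□■□■■□
k=1  □□□□□□
□■■□□□
□□□□□□
□■□□□□
■□■□□□
□■□□□□
k=2  □■■□□□
□□□□□□
□■■□□□
□■□□□□
■□■□□□
□■□□□□
k=3  □■■□□□
□□□□□□
□■■□□□
■□□□□□
■□■□□□
■□□□□□
k=4  □■□□□□
□□□□□□
□■□□□□
■□■□□□
■□□□□■
■□■□□□
k=5  □■□□□□
□□□□□□
□■□□□□
■□□□□■
■□□□□■
■□□□□■
k=6  ■□□□□□
□□□□□□
■□□□□□
□■□□□■
□■□□■□
□■□□□■
k=7  ■□□□□□
□□□□□□
■□□□□□
□■□□□■
□■■□■■
□■□□□■
k=8  ■□□□□□
□□□□□□
■□□□□□
□■■□■■
□■■□■■
□■■□■■
k=9  ■■□□□■
□□□□□□
■■□□□■
□□■□■□
□□□□□□
□□■□■□
k=10  ■■□□□■
□□□□□□
■■□□□■
■■□□□■
□□□□□□
■■□□□■
k=11  □■□□□■
□□□□□□
□■□□□■
□■□□□■
□□□□□□
□■□□□■

8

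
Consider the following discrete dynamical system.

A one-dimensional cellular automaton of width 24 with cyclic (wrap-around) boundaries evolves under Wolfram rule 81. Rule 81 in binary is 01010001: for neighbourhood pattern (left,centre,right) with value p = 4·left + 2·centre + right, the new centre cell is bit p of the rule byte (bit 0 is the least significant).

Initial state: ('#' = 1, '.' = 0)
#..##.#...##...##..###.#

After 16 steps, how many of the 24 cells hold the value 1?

12

gen 0: #..##.#...##...##..###.#
gen 1: ##..#..##..###..##...#..
gen 2: .##..#..##...##..###..#.
gen 3: ..##..#..###..##...##..#
gen 4: #..##..#...##..###..##..
gen 5: .#..##..##..##...##..##.
gen 6: ..#..##..##..###..##..##
gen 7: #..#..##..##...##..##..#
gen 8: ##..#..##..###..##..##..
gen 9: .##..#..##...##..##..##.
gen 10: ..##..#..###..##..##..##
gen 11: #..##..#...##..##..##..#
gen 12: ##..##..##..##..##..##..
gen 13: .##..##..##..##..##..##.
gen 14: ..##..##..##..##..##..##
gen 15: #..##..##..##..##..##..#
gen 16: ##..##..##..##..##..##..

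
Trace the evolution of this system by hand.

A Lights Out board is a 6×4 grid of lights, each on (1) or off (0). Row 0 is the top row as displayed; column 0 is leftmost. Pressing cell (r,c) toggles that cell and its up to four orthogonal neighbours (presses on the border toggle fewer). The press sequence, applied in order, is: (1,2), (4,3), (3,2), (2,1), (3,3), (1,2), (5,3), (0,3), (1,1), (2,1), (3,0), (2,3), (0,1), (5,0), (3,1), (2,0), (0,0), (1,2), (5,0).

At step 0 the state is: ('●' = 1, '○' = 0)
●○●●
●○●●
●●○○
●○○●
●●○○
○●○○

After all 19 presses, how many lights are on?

0) ●○●●
●○●●
●●○○
●○○●
●●○○
○●○○
1) ●○○●
●●○○
●●●○
●○○●
●●○○
○●○○
2) ●○○●
●●○○
●●●○
●○○○
●●●●
○●○●
3) ●○○●
●●○○
●●○○
●●●●
●●○●
○●○●
4) ●○○●
●○○○
○○●○
●○●●
●●○●
○●○●
5) ●○○●
●○○○
○○●●
●○○○
●●○○
○●○●
6) ●○●●
●●●●
○○○●
●○○○
●●○○
○●○●
7) ●○●●
●●●●
○○○●
●○○○
●●○●
○●●○
8) ●○○○
●●●○
○○○●
●○○○
●●○●
○●●○
9) ●●○○
○○○○
○●○●
●○○○
●●○●
○●●○
10) ●●○○
○●○○
●○●●
●●○○
●●○●
○●●○
11) ●●○○
○●○○
○○●●
○○○○
○●○●
○●●○
12) ●●○○
○●○●
○○○○
○○○●
○●○●
○●●○
13) ○○●○
○○○●
○○○○
○○○●
○●○●
○●●○
14) ○○●○
○○○●
○○○○
○○○●
●●○●
●○●○
15) ○○●○
○○○●
○●○○
●●●●
●○○●
●○●○
16) ○○●○
●○○●
●○○○
○●●●
●○○●
●○●○
17) ●●●○
○○○●
●○○○
○●●●
●○○●
●○●○
18) ●●○○
○●●○
●○●○
○●●●
●○○●
●○●○
19) ●●○○
○●●○
●○●○
○●●●
○○○●
○●●○

12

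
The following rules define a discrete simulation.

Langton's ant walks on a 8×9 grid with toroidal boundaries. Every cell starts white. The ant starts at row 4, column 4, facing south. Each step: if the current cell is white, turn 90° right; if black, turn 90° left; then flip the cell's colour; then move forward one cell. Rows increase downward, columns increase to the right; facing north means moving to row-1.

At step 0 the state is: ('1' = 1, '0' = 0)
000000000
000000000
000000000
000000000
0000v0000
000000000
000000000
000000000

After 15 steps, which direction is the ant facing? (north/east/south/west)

west

0) 000000000
000000000
000000000
000000000
0000v0000
000000000
000000000
000000000
1) 000000000
000000000
000000000
000000000
000<10000
000000000
000000000
000000000
2) 000000000
000000000
000000000
000^00000
000110000
000000000
000000000
000000000
3) 000000000
000000000
000000000
0001>0000
000110000
000000000
000000000
000000000
4) 000000000
000000000
000000000
000110000
0001v0000
000000000
000000000
000000000
5) 000000000
000000000
000000000
000110000
00010>000
000000000
000000000
000000000
6) 000000000
000000000
000000000
000110000
000101000
00000v000
000000000
000000000
7) 000000000
000000000
000000000
000110000
000101000
0000<1000
000000000
000000000
8) 000000000
000000000
000000000
000110000
0001^1000
000011000
000000000
000000000
9) 000000000
000000000
000000000
000110000
00011>000
000011000
000000000
000000000
10) 000000000
000000000
000000000
00011^000
000110000
000011000
000000000
000000000
11) 000000000
000000000
000000000
000111>00
000110000
000011000
000000000
000000000
12) 000000000
000000000
000000000
000111100
000110v00
000011000
000000000
000000000
13) 000000000
000000000
000000000
000111100
00011<100
000011000
000000000
000000000
14) 000000000
000000000
000000000
00011^100
000111100
000011000
000000000
000000000
15) 000000000
000000000
000000000
0001<0100
000111100
000011000
000000000
000000000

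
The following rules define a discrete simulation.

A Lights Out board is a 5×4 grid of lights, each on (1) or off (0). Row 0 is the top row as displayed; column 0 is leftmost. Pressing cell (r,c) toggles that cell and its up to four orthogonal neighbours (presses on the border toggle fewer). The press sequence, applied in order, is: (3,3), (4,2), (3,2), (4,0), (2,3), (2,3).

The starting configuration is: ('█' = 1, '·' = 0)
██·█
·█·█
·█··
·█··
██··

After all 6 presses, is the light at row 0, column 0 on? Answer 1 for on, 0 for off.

1

t=0: ██·█
·█·█
·█··
·█··
██··
t=1: ██·█
·█·█
·█·█
·███
██·█
t=2: ██·█
·█·█
·█·█
·█·█
█·█·
t=3: ██·█
·█·█
·███
··█·
█···
t=4: ██·█
·█·█
·███
█·█·
·█··
t=5: ██·█
·█··
·█··
█·██
·█··
t=6: ██·█
·█·█
·███
█·█·
·█··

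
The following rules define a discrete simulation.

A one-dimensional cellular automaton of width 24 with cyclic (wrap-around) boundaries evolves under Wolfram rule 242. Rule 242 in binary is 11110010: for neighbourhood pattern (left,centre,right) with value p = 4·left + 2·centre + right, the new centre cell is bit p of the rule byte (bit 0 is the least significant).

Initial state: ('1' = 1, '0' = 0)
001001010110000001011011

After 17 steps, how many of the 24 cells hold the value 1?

15

0) 001001010110000001011011
1) 110110101011000010101101
2) 111011010101100101010110
3) 011101101010111010101011
4) 101110110101011101010101
5) 110111011010101110101010
6) 011011101101010111010101
7) 101101110110101011101010
8) 010110111011010101110101
9) 101011011101101010111010
10) 010101101110110101011101
11) 101010110111011010101110
12) 010101011011101101010111
13) 101010101101110110101011
14) 110101010110111011010101
15) 111010101011011101101010
16) 011101010101101110110101
17) 101110101010110111011010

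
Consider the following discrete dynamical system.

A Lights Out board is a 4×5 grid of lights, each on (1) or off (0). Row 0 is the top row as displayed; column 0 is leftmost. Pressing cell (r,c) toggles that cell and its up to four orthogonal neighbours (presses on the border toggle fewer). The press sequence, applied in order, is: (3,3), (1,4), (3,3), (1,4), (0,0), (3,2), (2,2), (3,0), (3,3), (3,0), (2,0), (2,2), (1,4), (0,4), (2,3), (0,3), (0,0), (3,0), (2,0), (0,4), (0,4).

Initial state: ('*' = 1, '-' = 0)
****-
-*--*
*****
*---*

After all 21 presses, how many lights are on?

12

0) ****-
-*--*
*****
*---*
1) ****-
-*--*
***-*
*-**-
2) *****
-*-*-
***--
*-**-
3) *****
-*-*-
****-
*---*
4) ****-
-*--*
*****
*---*
5) --**-
**--*
*****
*---*
6) --**-
**--*
**-**
*****
7) --**-
***-*
*-*-*
**-**
8) --**-
***-*
--*-*
---**
9) --**-
***-*
--***
--*--
10) --**-
***-*
*-***
***--
11) --**-
-**-*
-****
-**--
12) --**-
-*--*
----*
-*---
13) --***
-*-*-
-----
-*---
14) --*--
-*-**
-----
-*---
15) --*--
-*--*
--***
-*-*-
16) ---**
-*-**
--***
-*-*-
17) **-**
**-**
--***
-*-*-
18) **-**
**-**
*-***
*--*-
19) **-**
-*-**
-****
---*-
20) **---
-*-*-
-****
---*-
21) **-**
-*-**
-****
---*-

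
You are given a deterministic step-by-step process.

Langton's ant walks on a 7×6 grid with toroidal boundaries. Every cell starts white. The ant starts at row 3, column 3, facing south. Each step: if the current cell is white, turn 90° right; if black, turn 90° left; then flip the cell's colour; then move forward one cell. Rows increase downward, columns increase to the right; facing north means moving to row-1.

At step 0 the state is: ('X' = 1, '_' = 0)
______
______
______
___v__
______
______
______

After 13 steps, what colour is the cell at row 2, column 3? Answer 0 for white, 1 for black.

k=0  ______
______
______
___v__
______
______
______
k=1  ______
______
______
__<X__
______
______
______
k=2  ______
______
__^___
__XX__
______
______
______
k=3  ______
______
__X>__
__XX__
______
______
______
k=4  ______
______
__XX__
__Xv__
______
______
______
k=5  ______
______
__XX__
__X_>_
______
______
______
k=6  ______
______
__XX__
__X_X_
____v_
______
______
k=7  ______
______
__XX__
__X_X_
___<X_
______
______
k=8  ______
______
__XX__
__X^X_
___XX_
______
______
k=9  ______
______
__XX__
__XX>_
___XX_
______
______
k=10  ______
______
__XX^_
__XX__
___XX_
______
______
k=11  ______
______
__XXX>
__XX__
___XX_
______
______
k=12  ______
______
__XXXX
__XX_v
___XX_
______
______
k=13  ______
______
__XXXX
__XX<X
___XX_
______
______

1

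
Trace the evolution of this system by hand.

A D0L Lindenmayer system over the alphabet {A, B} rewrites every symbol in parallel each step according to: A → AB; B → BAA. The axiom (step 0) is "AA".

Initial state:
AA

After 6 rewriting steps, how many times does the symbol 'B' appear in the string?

0) AA
1) ABAB
2) ABBAAABBAA
3) ABBAABAAABABABBAABAAABAB
4) ABBAABAAABABBAAABABABBAAABBAAABBAABAAABABBAAABABABBAAABBAA
5) ABBAABAAABABBAAABABABBAAABBAABAAABABABBAAABBAAABBAABAAABAB…BAAABABABBAAABBAABAAABABABBAAABBAAABBAABAAABABABBAABAAABAB  (len 140)
6) ABBAABAAABABBAAABABABBAAABBAABAAABABABBAAABBAAABBAABAAABAB…ABBAABAAABABBAAABABABBAAABBAAABBAABAAABABBAAABABABBAAABBAA  (len 338)

140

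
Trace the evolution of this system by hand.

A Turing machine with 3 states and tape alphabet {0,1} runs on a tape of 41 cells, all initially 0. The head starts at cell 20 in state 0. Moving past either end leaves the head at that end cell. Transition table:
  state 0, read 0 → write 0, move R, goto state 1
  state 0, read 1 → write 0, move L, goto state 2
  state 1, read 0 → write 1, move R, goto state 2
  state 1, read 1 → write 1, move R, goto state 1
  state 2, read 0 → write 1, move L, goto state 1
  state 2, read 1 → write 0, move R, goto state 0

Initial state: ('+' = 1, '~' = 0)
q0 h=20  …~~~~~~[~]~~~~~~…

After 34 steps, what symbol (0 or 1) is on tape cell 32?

1

k=0  q0 h=20  …~~~~~~[~]~~~~~~…
k=1  q1 h=21  …~~~~~~[~]~~~~~~…
k=2  q2 h=22  …~~~~~+[~]~~~~~~…
k=3  q1 h=21  …~~~~~~[+]+~~~~~…
k=4  q1 h=22  …~~~~~+[+]~~~~~~…
k=5  q1 h=23  …~~~~++[~]~~~~~~…
k=6  q2 h=24  …~~~+++[~]~~~~~~…
k=7  q1 h=23  …~~~~++[+]+~~~~~…
k=8  q1 h=24  …~~~+++[+]~~~~~~…
k=9  q1 h=25  …~~++++[~]~~~~~~…
k=10  q2 h=26  …~+++++[~]~~~~~~…
k=11  q1 h=25  …~~++++[+]+~~~~~…
k=12  q1 h=26  …~+++++[+]~~~~~~…
k=13  q1 h=27  …++++++[~]~~~~~~…
k=14  q2 h=28  …++++++[~]~~~~~~…
k=15  q1 h=27  …++++++[+]+~~~~~…
k=16  q1 h=28  …++++++[+]~~~~~~…
k=17  q1 h=29  …++++++[~]~~~~~~…
k=18  q2 h=30  …++++++[~]~~~~~~…
k=19  q1 h=29  …++++++[+]+~~~~~…
k=20  q1 h=30  …++++++[+]~~~~~~…
k=21  q1 h=31  …++++++[~]~~~~~~…
k=22  q2 h=32  …++++++[~]~~~~~~…
k=23  q1 h=31  …++++++[+]+~~~~~…
k=24  q1 h=32  …++++++[+]~~~~~~…
k=25  q1 h=33  …++++++[~]~~~~~~…
k=26  q2 h=34  …++++++[~]~~~~~~|
k=27  q1 h=33  …++++++[+]+~~~~~…
k=28  q1 h=34  …++++++[+]~~~~~~|
k=29  q1 h=35  …++++++[~]~~~~~|
k=30  q2 h=36  …++++++[~]~~~~|
k=31  q1 h=35  …++++++[+]+~~~~|
k=32  q1 h=36  …++++++[+]~~~~|
k=33  q1 h=37  …++++++[~]~~~|
k=34  q2 h=38  …++++++[~]~~|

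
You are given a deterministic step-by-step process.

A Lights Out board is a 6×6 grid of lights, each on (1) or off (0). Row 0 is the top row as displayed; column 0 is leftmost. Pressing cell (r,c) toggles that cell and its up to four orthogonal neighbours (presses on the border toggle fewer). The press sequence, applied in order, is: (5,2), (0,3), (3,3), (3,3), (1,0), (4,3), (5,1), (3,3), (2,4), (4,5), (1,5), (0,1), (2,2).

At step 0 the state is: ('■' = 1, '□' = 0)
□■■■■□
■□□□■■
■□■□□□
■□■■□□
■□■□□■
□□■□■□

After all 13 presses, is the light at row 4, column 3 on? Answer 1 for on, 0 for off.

0

k=0  □■■■■□
■□□□■■
■□■□□□
■□■■□□
■□■□□■
□□■□■□
k=1  □■■■■□
■□□□■■
■□■□□□
■□■■□□
■□□□□■
□■□■■□
k=2  □■□□□□
■□□■■■
■□■□□□
■□■■□□
■□□□□■
□■□■■□
k=3  □■□□□□
■□□■■■
■□■■□□
■□□□■□
■□□■□■
□■□■■□
k=4  □■□□□□
■□□■■■
■□■□□□
■□■■□□
■□□□□■
□■□■■□
k=5  ■■□□□□
□■□■■■
□□■□□□
■□■■□□
■□□□□■
□■□■■□
k=6  ■■□□□□
□■□■■■
□□■□□□
■□■□□□
■□■■■■
□■□□■□
k=7  ■■□□□□
□■□■■■
□□■□□□
■□■□□□
■■■■■■
■□■□■□
k=8  ■■□□□□
□■□■■■
□□■■□□
■□□■■□
■■■□■■
■□■□■□
k=9  ■■□□□□
□■□■□■
□□■□■■
■□□■□□
■■■□■■
■□■□■□
k=10  ■■□□□□
□■□■□■
□□■□■■
■□□■□■
■■■□□□
■□■□■■
k=11  ■■□□□■
□■□■■□
□□■□■□
■□□■□■
■■■□□□
■□■□■■
k=12  □□■□□■
□□□■■□
□□■□■□
■□□■□■
■■■□□□
■□■□■■
k=13  □□■□□■
□□■■■□
□■□■■□
■□■■□■
■■■□□□
■□■□■■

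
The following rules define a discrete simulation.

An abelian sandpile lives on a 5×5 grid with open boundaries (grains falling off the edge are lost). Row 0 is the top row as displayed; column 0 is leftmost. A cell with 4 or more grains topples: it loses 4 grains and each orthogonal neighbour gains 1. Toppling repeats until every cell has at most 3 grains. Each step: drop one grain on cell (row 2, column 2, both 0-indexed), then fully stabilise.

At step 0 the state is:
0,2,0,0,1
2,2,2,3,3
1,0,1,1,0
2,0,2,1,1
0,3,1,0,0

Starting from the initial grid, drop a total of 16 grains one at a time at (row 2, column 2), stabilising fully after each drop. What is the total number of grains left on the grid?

k=0  0,2,0,0,1
2,2,2,3,3
1,0,1,1,0
2,0,2,1,1
0,3,1,0,0
k=1  0,2,0,0,1
2,2,2,3,3
1,0,2,1,0
2,0,2,1,1
0,3,1,0,0
k=2  0,2,0,0,1
2,2,2,3,3
1,0,3,1,0
2,0,2,1,1
0,3,1,0,0
k=3  0,2,0,0,1
2,2,3,3,3
1,1,0,2,0
2,0,3,1,1
0,3,1,0,0
k=4  0,2,0,0,1
2,2,3,3,3
1,1,1,2,0
2,0,3,1,1
0,3,1,0,0
k=5  0,2,0,0,1
2,2,3,3,3
1,1,2,2,0
2,0,3,1,1
0,3,1,0,0
k=6  0,2,0,0,1
2,2,3,3,3
1,1,3,2,0
2,0,3,1,1
0,3,1,0,0
k=7  0,2,1,1,2
2,3,1,2,0
1,2,3,0,2
2,1,0,3,1
0,3,2,0,0
k=8  0,2,1,1,2
2,3,2,2,0
1,3,0,1,2
2,1,1,3,1
0,3,2,0,0
k=9  0,2,1,1,2
2,3,2,2,0
1,3,1,1,2
2,1,1,3,1
0,3,2,0,0
k=10  0,2,1,1,2
2,3,2,2,0
1,3,2,1,2
2,1,1,3,1
0,3,2,0,0
k=11  0,2,1,1,2
2,3,2,2,0
1,3,3,1,2
2,1,1,3,1
0,3,2,0,0
k=12  0,3,2,1,2
3,1,0,3,0
2,1,2,2,2
2,2,2,3,1
0,3,2,0,0
k=13  0,3,2,1,2
3,1,0,3,0
2,1,3,2,2
2,2,2,3,1
0,3,2,0,0
k=14  0,3,2,1,2
3,1,1,3,0
2,2,0,3,2
2,2,3,3,1
0,3,2,0,0
k=15  0,3,2,1,2
3,1,1,3,0
2,2,1,3,2
2,2,3,3,1
0,3,2,0,0
k=16  0,3,2,1,2
3,1,1,3,0
2,2,2,3,2
2,2,3,3,1
0,3,2,0,0

43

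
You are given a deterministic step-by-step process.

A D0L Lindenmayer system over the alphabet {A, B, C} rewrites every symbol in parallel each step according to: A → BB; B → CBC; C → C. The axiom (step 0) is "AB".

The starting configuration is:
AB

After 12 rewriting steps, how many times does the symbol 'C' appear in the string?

0) AB
1) BBCBC
2) CBCCBCCCBCC
3) CCBCCCCBCCCCCBCCC
4) CCCBCCCCCCBCCCCCCCBCCCC
5) CCCCBCCCCCCCCBCCCCCCCCCBCCCCC
6) CCCCCBCCCCCCCCCCBCCCCCCCCCCCBCCCCCC
7) CCCCCCBCCCCCCCCCCCCBCCCCCCCCCCCCCBCCCCCCC
8) CCCCCCCBCCCCCCCCCCCCCCBCCCCCCCCCCCCCCCBCCCCCCCC
9) CCCCCCCCBCCCCCCCCCCCCCCCCBCCCCCCCCCCCCCCCCCBCCCCCCCCC
10) CCCCCCCCCBCCCCCCCCCCCCCCCCCCBCCCCCCCCCCCCCCCCCCCBCCCCCCCCCC
11) CCCCCCCCCCBCCCCCCCCCCCCCCCCCCCCBCCCCCCCCCCCCCCCCCCCCCBCCCCCCCCCCC
12) CCCCCCCCCCCBCCCCCCCCCCCCCCCCCCCCCCBCCCCCCCCCCCCCCCCCCCCCCCBCCCCCCCCCCCC

68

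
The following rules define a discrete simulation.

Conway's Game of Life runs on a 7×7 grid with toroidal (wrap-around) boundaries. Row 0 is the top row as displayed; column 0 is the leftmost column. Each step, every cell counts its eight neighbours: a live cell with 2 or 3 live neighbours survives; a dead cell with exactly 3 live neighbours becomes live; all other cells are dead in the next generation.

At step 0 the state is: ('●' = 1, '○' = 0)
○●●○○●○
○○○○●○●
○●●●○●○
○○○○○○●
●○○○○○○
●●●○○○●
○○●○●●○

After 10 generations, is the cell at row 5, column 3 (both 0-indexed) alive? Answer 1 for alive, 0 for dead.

0

t=0: ○●●○○●○
○○○○●○●
○●●●○●○
○○○○○○●
●○○○○○○
●●●○○○●
○○●○●●○
t=1: ○●●○○○●
●○○○●○●
●○●●●●●
●●●○○○●
○○○○○○○
●○●●○●●
○○○○●●○
t=2: ○●○●●○●
○○○○●○○
○○●○●○○
○○●○●○○
○○○●○●○
○○○●○●●
○○○○●○○
t=3: ○○○●●○○
○○●○●○○
○○○○●●○
○○●○●●○
○○●●○●●
○○○●○●●
●○●○○○●
t=4: ○●●○●●○
○○○○○○○
○○○○○○○
○○●○○○○
○○●○○○○
○●○●○○○
●○●○○○●
t=5: ●●●●○●●
○○○○○○○
○○○○○○○
○○○○○○○
○●●●○○○
●●○●○○○
●○○○●●●
t=6: ○●●●○○○
●●●○○○●
○○○○○○○
○○●○○○○
●●○●○○○
○○○●○●○
○○○○○○○
t=7: ○○○●○○○
●○○●○○○
●○●○○○○
○●●○○○○
○●○●●○○
○○●○●○○
○○○●●○○
t=8: ○○●●○○○
○●●●○○○
●○●●○○○
●○○○○○○
○●○○●○○
○○●○○●○
○○●○●○○
t=9: ○○○○●○○
○○○○●○○
●○○●○○○
●○●●○○○
○●○○○○○
○●●○●●○
○●●○●○○
t=10: ○○○○●●○
○○○●●○○
○●●●●○○
●○●●○○○
●○○○●○○
●○○○●●○
○●●○●○○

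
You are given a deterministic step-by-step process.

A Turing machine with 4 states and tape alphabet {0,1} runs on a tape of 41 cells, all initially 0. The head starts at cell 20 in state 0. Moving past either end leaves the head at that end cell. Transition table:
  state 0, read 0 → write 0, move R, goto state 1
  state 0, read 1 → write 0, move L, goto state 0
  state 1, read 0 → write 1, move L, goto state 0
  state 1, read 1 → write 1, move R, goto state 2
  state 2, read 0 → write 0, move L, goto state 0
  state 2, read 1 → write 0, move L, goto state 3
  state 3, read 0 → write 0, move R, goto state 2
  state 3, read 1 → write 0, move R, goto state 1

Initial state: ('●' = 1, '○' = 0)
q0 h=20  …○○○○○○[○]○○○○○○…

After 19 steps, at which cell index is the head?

21

[0] q0 h=20  …○○○○○○[○]○○○○○○…
[1] q1 h=21  …○○○○○○[○]○○○○○○…
[2] q0 h=20  …○○○○○○[○]●○○○○○…
[3] q1 h=21  …○○○○○○[●]○○○○○○…
[4] q2 h=22  …○○○○○●[○]○○○○○○…
[5] q0 h=21  …○○○○○○[●]○○○○○○…
[6] q0 h=20  …○○○○○○[○]○○○○○○…
[7] q1 h=21  …○○○○○○[○]○○○○○○…
[8] q0 h=20  …○○○○○○[○]●○○○○○…
[9] q1 h=21  …○○○○○○[●]○○○○○○…
[10] q2 h=22  …○○○○○●[○]○○○○○○…
[11] q0 h=21  …○○○○○○[●]○○○○○○…
[12] q0 h=20  …○○○○○○[○]○○○○○○…
[13] q1 h=21  …○○○○○○[○]○○○○○○…
[14] q0 h=20  …○○○○○○[○]●○○○○○…
[15] q1 h=21  …○○○○○○[●]○○○○○○…
[16] q2 h=22  …○○○○○●[○]○○○○○○…
[17] q0 h=21  …○○○○○○[●]○○○○○○…
[18] q0 h=20  …○○○○○○[○]○○○○○○…
[19] q1 h=21  …○○○○○○[○]○○○○○○…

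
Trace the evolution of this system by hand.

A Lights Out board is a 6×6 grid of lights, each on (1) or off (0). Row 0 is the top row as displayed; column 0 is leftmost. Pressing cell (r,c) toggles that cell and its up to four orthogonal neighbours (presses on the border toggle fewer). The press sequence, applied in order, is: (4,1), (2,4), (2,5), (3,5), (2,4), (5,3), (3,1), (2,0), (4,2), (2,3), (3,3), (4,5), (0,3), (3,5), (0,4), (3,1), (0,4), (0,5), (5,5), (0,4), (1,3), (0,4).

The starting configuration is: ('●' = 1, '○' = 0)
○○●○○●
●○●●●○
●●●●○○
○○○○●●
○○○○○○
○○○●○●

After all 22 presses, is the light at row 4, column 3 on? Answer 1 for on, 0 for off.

1

t=0: ○○●○○●
●○●●●○
●●●●○○
○○○○●●
○○○○○○
○○○●○●
t=1: ○○●○○●
●○●●●○
●●●●○○
○●○○●●
●●●○○○
○●○●○●
t=2: ○○●○○●
●○●●○○
●●●○●●
○●○○○●
●●●○○○
○●○●○●
t=3: ○○●○○●
●○●●○●
●●●○○○
○●○○○○
●●●○○○
○●○●○●
t=4: ○○●○○●
●○●●○●
●●●○○●
○●○○●●
●●●○○●
○●○●○●
t=5: ○○●○○●
●○●●●●
●●●●●○
○●○○○●
●●●○○●
○●○●○●
t=6: ○○●○○●
●○●●●●
●●●●●○
○●○○○●
●●●●○●
○●●○●●
t=7: ○○●○○●
●○●●●●
●○●●●○
●○●○○●
●○●●○●
○●●○●●
t=8: ○○●○○●
○○●●●●
○●●●●○
○○●○○●
●○●●○●
○●●○●●
t=9: ○○●○○●
○○●●●●
○●●●●○
○○○○○●
●●○○○●
○●○○●●
t=10: ○○●○○●
○○●○●●
○●○○○○
○○○●○●
●●○○○●
○●○○●●
t=11: ○○●○○●
○○●○●●
○●○●○○
○○●○●●
●●○●○●
○●○○●●
t=12: ○○●○○●
○○●○●●
○●○●○○
○○●○●○
●●○●●○
○●○○●○
t=13: ○○○●●●
○○●●●●
○●○●○○
○○●○●○
●●○●●○
○●○○●○
t=14: ○○○●●●
○○●●●●
○●○●○●
○○●○○●
●●○●●●
○●○○●○
t=15: ○○○○○○
○○●●○●
○●○●○●
○○●○○●
●●○●●●
○●○○●○
t=16: ○○○○○○
○○●●○●
○○○●○●
●●○○○●
●○○●●●
○●○○●○
t=17: ○○○●●●
○○●●●●
○○○●○●
●●○○○●
●○○●●●
○●○○●○
t=18: ○○○●○○
○○●●●○
○○○●○●
●●○○○●
●○○●●●
○●○○●○
t=19: ○○○●○○
○○●●●○
○○○●○●
●●○○○●
●○○●●○
○●○○○●
t=20: ○○○○●●
○○●●○○
○○○●○●
●●○○○●
●○○●●○
○●○○○●
t=21: ○○○●●●
○○○○●○
○○○○○●
●●○○○●
●○○●●○
○●○○○●
t=22: ○○○○○○
○○○○○○
○○○○○●
●●○○○●
●○○●●○
○●○○○●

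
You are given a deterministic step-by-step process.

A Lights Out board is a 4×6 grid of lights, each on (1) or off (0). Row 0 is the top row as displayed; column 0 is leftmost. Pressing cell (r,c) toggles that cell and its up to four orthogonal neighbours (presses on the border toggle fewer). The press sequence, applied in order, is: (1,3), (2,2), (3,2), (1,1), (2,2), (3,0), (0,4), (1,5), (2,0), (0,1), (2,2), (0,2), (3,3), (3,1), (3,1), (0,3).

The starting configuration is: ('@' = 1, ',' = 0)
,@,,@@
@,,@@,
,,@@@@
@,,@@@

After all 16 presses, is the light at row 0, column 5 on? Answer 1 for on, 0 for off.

1

0) ,@,,@@
@,,@@,
,,@@@@
@,,@@@
1) ,@,@@@
@,@,,,
,,@,@@
@,,@@@
2) ,@,@@@
@,,,,,
,@,@@@
@,@@@@
3) ,@,@@@
@,,,,,
,@@@@@
@@,,@@
4) ,,,@@@
,@@,,,
,,@@@@
@@,,@@
5) ,,,@@@
,@,,,,
,@,,@@
@@@,@@
6) ,,,@@@
,@,,,,
@@,,@@
,,@,@@
7) ,,,,,,
,@,,@,
@@,,@@
,,@,@@
8) ,,,,,@
,@,,,@
@@,,@,
,,@,@@
9) ,,,,,@
@@,,,@
,,,,@,
@,@,@@
10) @@@,,@
@,,,,@
,,,,@,
@,@,@@
11) @@@,,@
@,@,,@
,@@@@,
@,,,@@
12) @,,@,@
@,,,,@
,@@@@,
@,,,@@
13) @,,@,@
@,,,,@
,@@,@,
@,@@,@
14) @,,@,@
@,,,,@
,,@,@,
,@,@,@
15) @,,@,@
@,,,,@
,@@,@,
@,@@,@
16) @,@,@@
@,,@,@
,@@,@,
@,@@,@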